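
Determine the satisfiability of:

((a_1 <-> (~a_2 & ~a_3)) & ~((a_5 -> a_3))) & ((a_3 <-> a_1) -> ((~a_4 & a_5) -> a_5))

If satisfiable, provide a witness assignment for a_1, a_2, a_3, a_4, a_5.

a_1 = True, a_2 = False, a_3 = False, a_4 = False, a_5 = True

  (a_1 <-> (~a_2 & ~a_3)) & ~((a_5 -> a_3)) = True
    a_1 <-> (~a_2 & ~a_3) = True
      ~a_2 & ~a_3 = True
        ~a_2 = True
        ~a_3 = True
    ~((a_5 -> a_3)) = True
      a_5 -> a_3 = False
  (a_3 <-> a_1) -> ((~a_4 & a_5) -> a_5) = True
    a_3 <-> a_1 = False
    (~a_4 & a_5) -> a_5 = True
      ~a_4 & a_5 = True
        ~a_4 = True
Both conjuncts True, so the formula holds.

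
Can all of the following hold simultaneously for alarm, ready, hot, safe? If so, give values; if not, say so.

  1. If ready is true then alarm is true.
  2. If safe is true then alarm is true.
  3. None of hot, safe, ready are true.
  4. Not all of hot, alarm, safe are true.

alarm = False, ready = False, hot = False, safe = False

  (1) ready=F ⇒ alarm: vacuous ✓
  (2) safe=F ⇒ alarm: vacuous ✓
  (3) {hot, safe, ready}: 0 true — none ✓
  (4) {hot, alarm, safe}: 0/3 true — not all ✓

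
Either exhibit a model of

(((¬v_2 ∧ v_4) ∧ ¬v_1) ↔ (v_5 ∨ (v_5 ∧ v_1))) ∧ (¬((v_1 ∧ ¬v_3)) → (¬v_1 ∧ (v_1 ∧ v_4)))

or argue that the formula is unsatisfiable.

v_1=T, v_2=F, v_3=F, v_4=F, v_5=F

  ((¬v_2 ∧ v_4) ∧ ¬v_1) ↔ (v_5 ∨ (v_5 ∧ v_1)) = True
    (¬v_2 ∧ v_4) ∧ ¬v_1 = False
      ¬v_2 ∧ v_4 = False
        ¬v_2 = True
      ¬v_1 = False
    v_5 ∨ (v_5 ∧ v_1) = False
      v_5 ∧ v_1 = False
  ¬((v_1 ∧ ¬v_3)) → (¬v_1 ∧ (v_1 ∧ v_4)) = True
    ¬((v_1 ∧ ¬v_3)) = False
      v_1 ∧ ¬v_3 = True
        ¬v_3 = True
    ¬v_1 ∧ (v_1 ∧ v_4) = False
      ¬v_1 = False
      v_1 ∧ v_4 = False
Both conjuncts True, so the formula holds.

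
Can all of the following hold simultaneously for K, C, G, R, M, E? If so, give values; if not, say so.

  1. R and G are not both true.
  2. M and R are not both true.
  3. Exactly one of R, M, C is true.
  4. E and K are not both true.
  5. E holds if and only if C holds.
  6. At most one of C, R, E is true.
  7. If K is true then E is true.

K = False, C = False, G = False, R = True, M = False, E = False

  (1) R=T, G=F — not both ✓
  (2) M=F, R=T — not both ✓
  (3) {R, M, C}: 1 true — exactly one ✓
  (4) E=F, K=F — not both ✓
  (5) E=F, C=F — same ✓
  (6) {C, R, E}: 1 true — at most one ✓
  (7) K=F ⇒ E: vacuous ✓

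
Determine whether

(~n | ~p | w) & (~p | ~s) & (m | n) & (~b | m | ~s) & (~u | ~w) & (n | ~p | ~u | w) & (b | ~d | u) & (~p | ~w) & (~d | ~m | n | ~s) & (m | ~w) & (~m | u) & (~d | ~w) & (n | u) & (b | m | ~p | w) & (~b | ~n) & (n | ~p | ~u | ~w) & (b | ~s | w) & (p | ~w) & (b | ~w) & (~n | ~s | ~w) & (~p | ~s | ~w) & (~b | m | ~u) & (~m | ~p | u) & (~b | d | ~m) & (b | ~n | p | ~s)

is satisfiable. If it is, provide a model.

p = False, w = False, d = True, u = True, m = True, b = False, s = False, n = True

Set p = False.
  then (p | ~w) forces w = False.
Set d = True.
Try u = False:
  (b | ~d | u) forces b = True.
  (~m | u) forces m = False.
  (m | n) forces n = True.
  clause (~b | ~n) is falsified — backtrack.
So u = True.
Set m = True.
Set b = False.
  then (b | ~s | w) forces s = False.
Set n = True.
All clauses satisfied.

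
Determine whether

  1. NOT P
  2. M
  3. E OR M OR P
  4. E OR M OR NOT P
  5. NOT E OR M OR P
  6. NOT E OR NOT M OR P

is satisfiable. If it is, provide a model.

Unit clause (NOT P) forces P = False.
Unit clause (M) forces M = True.
In (NOT E OR NOT M OR P) only NOT E is left, so E = False.
Check each clause:
  (NOT P): NOT P holds.
  (M): M holds.
  (E OR M OR P): M holds.
  (E OR M OR NOT P): M holds.
  (NOT E OR M OR P): NOT E holds.
  (NOT E OR NOT M OR P): NOT E holds.
All clauses satisfied.

E = False, P = False, M = True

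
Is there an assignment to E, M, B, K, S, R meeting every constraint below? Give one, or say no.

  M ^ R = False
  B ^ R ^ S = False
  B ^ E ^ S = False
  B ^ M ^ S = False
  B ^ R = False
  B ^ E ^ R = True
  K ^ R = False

E=T; M=T; B=T; K=T; S=F; R=T

M ^ R = T ^ T = False ✓
B ^ R ^ S = T ^ T ^ F = False ✓
B ^ E ^ S = T ^ T ^ F = False ✓
B ^ M ^ S = T ^ T ^ F = False ✓
B ^ R = T ^ T = False ✓
B ^ E ^ R = T ^ T ^ T = True ✓
K ^ R = T ^ T = False ✓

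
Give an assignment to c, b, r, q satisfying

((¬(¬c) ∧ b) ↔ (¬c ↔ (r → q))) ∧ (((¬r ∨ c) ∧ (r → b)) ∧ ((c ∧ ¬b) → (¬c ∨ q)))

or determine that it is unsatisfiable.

c = True; b = True; r = True; q = False

  (¬(¬c) ∧ b) ↔ (¬c ↔ (r → q)) = True
    ¬(¬c) ∧ b = True
      ¬(¬c) = True
        ¬c = False
    ¬c ↔ (r → q) = True
      ¬c = False
      r → q = False
  ((¬r ∨ c) ∧ (r → b)) ∧ ((c ∧ ¬b) → (¬c ∨ q)) = True
    (¬r ∨ c) ∧ (r → b) = True
      ¬r ∨ c = True
        ¬r = False
      r → b = True
    (c ∧ ¬b) → (¬c ∨ q) = True
      c ∧ ¬b = False
        ¬b = False
      ¬c ∨ q = False
        ¬c = False
Both conjuncts True, so the formula holds.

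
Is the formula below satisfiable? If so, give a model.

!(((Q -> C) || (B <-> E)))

B = False, Q = True, E = True, C = False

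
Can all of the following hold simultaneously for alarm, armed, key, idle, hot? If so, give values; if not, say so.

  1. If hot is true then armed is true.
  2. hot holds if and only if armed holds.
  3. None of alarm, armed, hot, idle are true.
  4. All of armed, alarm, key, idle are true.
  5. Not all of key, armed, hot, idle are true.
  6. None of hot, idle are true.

Case alarm = True:
  Constraint (3) is violated (alarm=T) — contradiction.
Case alarm = False:
  Constraint (4) is violated (alarm=F) — contradiction.
Both cases fail — unsatisfiable.

Unsatisfiable — no assignment works.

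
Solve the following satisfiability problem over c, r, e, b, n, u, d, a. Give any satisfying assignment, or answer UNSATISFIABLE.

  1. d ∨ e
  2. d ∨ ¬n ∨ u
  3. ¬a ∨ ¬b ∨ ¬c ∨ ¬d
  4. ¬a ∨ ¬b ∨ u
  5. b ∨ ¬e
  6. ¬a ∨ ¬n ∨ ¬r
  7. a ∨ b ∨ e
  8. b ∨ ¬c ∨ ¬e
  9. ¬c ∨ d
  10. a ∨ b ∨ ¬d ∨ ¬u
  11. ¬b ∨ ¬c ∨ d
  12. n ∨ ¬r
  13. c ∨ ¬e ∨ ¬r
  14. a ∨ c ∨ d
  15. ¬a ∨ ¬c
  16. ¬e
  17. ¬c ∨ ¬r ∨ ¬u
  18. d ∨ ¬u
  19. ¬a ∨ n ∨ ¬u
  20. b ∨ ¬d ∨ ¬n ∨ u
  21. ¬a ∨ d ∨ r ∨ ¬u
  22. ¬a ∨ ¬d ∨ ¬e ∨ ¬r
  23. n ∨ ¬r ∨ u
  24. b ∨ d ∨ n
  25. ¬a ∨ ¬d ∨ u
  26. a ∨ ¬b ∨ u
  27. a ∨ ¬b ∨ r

Unit clause (¬e) forces e = False.
In (d ∨ e) only d is left, so d = True.
Set c = False.
Set r = False.
Set b = True.
  then (a ∨ ¬b ∨ r) forces a = True.
  then (¬a ∨ ¬b ∨ u) forces u = True.
  then (¬a ∨ n ∨ ¬u) forces n = True.
All clauses satisfied.

c = False, r = False, e = False, b = True, n = True, u = True, d = True, a = True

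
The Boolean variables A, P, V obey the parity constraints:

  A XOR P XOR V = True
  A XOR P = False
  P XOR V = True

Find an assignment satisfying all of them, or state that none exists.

A = False, P = False, V = True

A XOR P XOR V = F XOR F XOR T = True ✓
A XOR P = F XOR F = False ✓
P XOR V = F XOR T = True ✓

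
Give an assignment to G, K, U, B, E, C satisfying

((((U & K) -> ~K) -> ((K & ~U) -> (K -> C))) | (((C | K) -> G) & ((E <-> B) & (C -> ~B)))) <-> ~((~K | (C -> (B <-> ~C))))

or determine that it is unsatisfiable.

G = False; K = True; U = False; B = True; E = True; C = False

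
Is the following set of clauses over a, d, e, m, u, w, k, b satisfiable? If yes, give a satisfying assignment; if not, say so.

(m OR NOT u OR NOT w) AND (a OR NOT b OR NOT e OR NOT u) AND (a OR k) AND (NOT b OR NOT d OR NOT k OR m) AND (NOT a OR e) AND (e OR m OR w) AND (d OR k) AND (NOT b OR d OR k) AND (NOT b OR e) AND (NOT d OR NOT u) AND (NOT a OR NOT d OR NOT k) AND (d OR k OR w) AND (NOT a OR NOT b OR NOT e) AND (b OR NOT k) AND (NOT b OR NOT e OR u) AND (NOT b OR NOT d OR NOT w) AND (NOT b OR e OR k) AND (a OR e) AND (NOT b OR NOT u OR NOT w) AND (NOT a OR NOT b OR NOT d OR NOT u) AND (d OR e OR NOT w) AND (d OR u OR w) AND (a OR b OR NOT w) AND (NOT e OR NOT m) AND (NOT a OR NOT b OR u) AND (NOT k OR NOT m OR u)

a = True, d = True, e = True, m = False, u = False, w = False, k = False, b = False

Try a = False:
  (a OR k) forces k = True.
  (b OR NOT k) forces b = True.
  (NOT b OR e) forces e = True.
  (a OR NOT b OR NOT e OR NOT u) forces u = False.
  clause (NOT b OR NOT e OR u) is falsified — backtrack.
So a = True.
  then (NOT a OR e) forces e = True.
  then (NOT a OR NOT b OR NOT e) forces b = False.
  then (b OR NOT k) forces k = False.
  then (NOT e OR NOT m) forces m = False.
  then (d OR k) forces d = True.
  then (NOT d OR NOT u) forces u = False.
Set w = False.
All clauses satisfied.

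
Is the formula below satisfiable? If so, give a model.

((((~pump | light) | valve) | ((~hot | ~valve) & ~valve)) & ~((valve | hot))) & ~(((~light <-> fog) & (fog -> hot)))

hot = False, light = False, valve = False, fog = True, pump = False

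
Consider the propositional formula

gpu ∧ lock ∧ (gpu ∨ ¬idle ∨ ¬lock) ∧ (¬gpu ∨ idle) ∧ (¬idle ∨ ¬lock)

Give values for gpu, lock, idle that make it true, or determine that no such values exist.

The formula is unsatisfiable.

Case gpu = True:
  (lock) forces lock = True.
  (¬gpu ∨ idle) forces idle = True.
  Clause (¬idle ∨ ¬lock) is falsified — contradiction.
Case gpu = False:
  Clause (gpu) is falsified — contradiction.
Both cases fail, so the formula is unsatisfiable.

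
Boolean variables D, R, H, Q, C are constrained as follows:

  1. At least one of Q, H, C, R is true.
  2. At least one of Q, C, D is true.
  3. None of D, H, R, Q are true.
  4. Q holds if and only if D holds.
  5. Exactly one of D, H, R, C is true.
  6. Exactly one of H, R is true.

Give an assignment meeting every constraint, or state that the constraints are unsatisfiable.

Unsatisfiable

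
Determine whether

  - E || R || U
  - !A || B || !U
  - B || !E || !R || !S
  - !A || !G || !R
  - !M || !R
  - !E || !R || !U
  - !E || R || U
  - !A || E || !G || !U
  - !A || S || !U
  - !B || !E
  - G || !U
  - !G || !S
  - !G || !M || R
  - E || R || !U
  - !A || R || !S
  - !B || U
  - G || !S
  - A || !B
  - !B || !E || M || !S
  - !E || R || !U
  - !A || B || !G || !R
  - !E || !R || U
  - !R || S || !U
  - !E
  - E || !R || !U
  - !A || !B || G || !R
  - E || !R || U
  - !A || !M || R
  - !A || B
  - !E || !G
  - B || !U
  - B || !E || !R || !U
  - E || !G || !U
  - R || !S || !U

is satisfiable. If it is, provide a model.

Case R = True:
  (!M || !R) forces M = False.
  (!E) forces E = False.
  (E || !R || !U) forces U = False.
  Clause (E || !R || U) is falsified — contradiction.
Case R = False:
  (!E) forces E = False.
  (E || R || U) forces U = True.
  Clause (E || R || !U) is falsified — contradiction.
Both cases fail, so the formula is unsatisfiable.

Unsatisfiable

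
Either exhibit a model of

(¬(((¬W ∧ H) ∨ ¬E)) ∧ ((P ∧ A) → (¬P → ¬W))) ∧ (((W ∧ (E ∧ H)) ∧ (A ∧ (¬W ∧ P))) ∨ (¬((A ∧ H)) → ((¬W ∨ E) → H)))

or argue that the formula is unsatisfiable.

E = True, A = False, P = True, W = True, H = True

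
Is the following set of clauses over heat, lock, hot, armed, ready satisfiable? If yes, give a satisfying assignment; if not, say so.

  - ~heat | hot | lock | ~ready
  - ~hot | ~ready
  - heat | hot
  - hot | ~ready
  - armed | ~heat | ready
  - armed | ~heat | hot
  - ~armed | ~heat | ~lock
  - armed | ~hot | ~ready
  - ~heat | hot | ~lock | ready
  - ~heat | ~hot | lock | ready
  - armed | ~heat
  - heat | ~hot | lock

heat = False; lock = True; hot = True; armed = True; ready = False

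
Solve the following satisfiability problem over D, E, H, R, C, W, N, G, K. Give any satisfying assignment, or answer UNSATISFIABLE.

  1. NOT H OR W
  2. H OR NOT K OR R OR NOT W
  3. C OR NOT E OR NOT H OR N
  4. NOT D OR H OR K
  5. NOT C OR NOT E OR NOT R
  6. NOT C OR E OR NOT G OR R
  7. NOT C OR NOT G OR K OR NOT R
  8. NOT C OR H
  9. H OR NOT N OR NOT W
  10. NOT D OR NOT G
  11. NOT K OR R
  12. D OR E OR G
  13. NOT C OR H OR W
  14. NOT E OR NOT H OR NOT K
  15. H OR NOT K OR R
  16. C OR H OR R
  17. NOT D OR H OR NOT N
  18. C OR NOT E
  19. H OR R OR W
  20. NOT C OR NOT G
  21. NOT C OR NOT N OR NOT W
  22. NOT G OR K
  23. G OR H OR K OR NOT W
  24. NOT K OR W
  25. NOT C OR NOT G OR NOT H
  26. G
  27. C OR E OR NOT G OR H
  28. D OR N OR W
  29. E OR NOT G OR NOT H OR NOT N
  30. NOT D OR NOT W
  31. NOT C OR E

D=F, E=F, H=T, R=T, C=F, W=T, N=F, G=T, K=T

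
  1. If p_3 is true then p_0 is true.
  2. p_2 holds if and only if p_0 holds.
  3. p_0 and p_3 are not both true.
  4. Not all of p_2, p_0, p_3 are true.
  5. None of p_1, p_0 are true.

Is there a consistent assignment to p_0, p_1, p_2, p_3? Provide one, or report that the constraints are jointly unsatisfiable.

p_0: False; p_1: False; p_2: False; p_3: False

  (1) p_3=F ⇒ p_0: vacuous ✓
  (2) p_2=F, p_0=F — same ✓
  (3) p_0=F, p_3=F — not both ✓
  (4) {p_2, p_0, p_3}: 0/3 true — not all ✓
  (5) {p_1, p_0}: 0 true — none ✓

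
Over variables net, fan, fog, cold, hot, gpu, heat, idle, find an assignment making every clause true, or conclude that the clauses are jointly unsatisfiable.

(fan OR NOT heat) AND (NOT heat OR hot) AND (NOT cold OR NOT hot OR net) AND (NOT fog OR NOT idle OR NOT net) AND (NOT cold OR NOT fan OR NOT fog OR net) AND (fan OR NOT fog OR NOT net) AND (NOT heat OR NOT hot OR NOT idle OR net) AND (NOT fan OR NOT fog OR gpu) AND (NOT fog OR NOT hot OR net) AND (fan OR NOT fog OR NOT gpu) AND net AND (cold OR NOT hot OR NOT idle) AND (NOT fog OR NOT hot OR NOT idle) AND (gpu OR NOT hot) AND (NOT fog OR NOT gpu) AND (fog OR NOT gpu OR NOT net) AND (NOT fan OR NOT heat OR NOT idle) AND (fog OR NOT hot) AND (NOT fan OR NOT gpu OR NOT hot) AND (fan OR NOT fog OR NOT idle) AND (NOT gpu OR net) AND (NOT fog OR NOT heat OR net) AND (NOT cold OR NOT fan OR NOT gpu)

Unit clause (net) forces net = True.
Set fan = False.
  then (fan OR NOT heat) forces heat = False.
  then (fan OR NOT fog OR NOT net) forces fog = False.
  then (fog OR NOT gpu OR NOT net) forces gpu = False.
  then (fog OR NOT hot) forces hot = False.
Set cold = True.
Set idle = True.
All clauses satisfied.

net = True; fan = False; fog = False; cold = True; hot = False; gpu = False; heat = False; idle = True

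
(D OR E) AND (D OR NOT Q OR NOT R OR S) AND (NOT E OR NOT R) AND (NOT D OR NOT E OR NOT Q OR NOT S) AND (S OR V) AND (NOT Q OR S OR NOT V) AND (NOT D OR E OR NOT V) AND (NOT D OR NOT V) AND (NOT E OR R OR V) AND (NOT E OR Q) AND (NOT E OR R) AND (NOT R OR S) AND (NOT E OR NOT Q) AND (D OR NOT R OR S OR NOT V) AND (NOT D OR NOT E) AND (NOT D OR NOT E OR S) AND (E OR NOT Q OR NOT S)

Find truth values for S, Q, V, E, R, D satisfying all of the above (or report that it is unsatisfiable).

S = True; Q = False; V = False; E = False; R = False; D = True

Try S = False:
  (S OR V) forces V = True.
  (NOT Q OR S OR NOT V) forces Q = False.
  (NOT D OR NOT V) forces D = False.
  (D OR E) forces E = True.
  clause (NOT E OR Q) is falsified — backtrack.
So S = True.
Try Q = True:
  (NOT E OR NOT Q) forces E = False.
  clause (E OR NOT Q OR NOT S) is falsified — backtrack.
So Q = False.
  then (NOT E OR Q) forces E = False.
  then (D OR E) forces D = True.
  then (NOT D OR E OR NOT V) forces V = False.
Set R = False.
All clauses satisfied.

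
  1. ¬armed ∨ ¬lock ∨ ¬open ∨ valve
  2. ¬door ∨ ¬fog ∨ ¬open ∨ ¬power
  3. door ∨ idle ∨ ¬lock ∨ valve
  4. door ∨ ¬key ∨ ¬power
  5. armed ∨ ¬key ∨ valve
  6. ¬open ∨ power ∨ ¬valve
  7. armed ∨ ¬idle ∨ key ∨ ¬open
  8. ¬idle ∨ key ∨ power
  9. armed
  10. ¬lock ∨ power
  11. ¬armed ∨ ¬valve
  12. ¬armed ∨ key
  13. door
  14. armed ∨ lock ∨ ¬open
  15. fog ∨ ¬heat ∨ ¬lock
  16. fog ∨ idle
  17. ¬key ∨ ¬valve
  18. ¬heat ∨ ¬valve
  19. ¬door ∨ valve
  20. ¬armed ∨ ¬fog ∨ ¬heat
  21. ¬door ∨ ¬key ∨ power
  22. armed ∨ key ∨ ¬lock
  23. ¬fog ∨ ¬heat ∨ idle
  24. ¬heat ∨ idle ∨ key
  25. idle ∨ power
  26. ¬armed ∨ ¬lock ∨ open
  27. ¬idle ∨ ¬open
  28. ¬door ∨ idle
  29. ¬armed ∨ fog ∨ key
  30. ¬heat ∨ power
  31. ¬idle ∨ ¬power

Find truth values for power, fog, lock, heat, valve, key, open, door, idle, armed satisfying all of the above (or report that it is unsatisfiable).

Unsatisfiable

Case door = True:
  (armed) forces armed = True.
  (¬armed ∨ ¬valve) forces valve = False.
  Clause (¬door ∨ valve) is falsified — contradiction.
Case door = False:
  Clause (door) is falsified — contradiction.
Both cases fail, so the formula is unsatisfiable.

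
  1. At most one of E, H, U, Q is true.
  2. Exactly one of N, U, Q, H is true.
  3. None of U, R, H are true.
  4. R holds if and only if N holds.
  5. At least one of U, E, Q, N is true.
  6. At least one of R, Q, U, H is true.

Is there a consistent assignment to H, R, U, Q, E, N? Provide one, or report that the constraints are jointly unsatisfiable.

H = False; R = False; U = False; Q = True; E = False; N = False

  (1) {E, H, U, Q}: 1 true — at most one ✓
  (2) {N, U, Q, H}: 1 true — exactly one ✓
  (3) {U, R, H}: 0 true — none ✓
  (4) R=F, N=F — same ✓
  (5) {U, E, Q, N}: 1 true — at least one ✓
  (6) {R, Q, U, H}: 1 true — at least one ✓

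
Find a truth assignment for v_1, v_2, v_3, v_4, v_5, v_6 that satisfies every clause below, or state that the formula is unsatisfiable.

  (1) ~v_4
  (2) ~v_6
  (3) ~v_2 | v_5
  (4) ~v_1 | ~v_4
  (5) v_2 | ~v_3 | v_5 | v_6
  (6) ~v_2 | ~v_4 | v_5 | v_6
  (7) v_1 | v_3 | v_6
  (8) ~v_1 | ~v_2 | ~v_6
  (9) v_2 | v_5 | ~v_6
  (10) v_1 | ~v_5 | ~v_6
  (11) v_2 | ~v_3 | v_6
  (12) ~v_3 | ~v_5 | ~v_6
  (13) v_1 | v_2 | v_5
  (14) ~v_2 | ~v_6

v_1: True; v_2: False; v_3: False; v_4: False; v_5: True; v_6: False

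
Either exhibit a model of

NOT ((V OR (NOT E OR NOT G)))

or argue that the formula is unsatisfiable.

E=T; G=T; V=F

  NOT ((V OR (NOT E OR NOT G))) = True
    V OR (NOT E OR NOT G) = False
      NOT E OR NOT G = False
        NOT E = False
        NOT G = False
The formula evaluates to True.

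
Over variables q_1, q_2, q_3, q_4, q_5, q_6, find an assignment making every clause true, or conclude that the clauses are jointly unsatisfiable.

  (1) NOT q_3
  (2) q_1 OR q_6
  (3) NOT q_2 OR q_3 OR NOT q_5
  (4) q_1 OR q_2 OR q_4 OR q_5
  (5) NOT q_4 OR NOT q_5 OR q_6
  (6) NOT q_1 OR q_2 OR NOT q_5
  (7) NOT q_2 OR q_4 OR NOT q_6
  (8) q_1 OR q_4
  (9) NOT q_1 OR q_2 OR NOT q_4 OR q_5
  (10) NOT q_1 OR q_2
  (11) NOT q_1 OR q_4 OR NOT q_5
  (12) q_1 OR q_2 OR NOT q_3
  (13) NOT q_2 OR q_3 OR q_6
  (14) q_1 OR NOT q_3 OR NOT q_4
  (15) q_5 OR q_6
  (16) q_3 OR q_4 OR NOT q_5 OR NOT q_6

q_1=T, q_2=T, q_3=F, q_4=T, q_5=F, q_6=T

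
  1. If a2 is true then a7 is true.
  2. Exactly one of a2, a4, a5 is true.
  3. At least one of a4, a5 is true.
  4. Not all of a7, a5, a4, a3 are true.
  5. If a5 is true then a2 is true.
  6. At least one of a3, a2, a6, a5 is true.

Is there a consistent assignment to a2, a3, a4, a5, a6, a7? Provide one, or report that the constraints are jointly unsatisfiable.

a2=F; a3=F; a4=T; a5=F; a6=T; a7=T

  (1) a2=F ⇒ a7: vacuous ✓
  (2) {a2, a4, a5}: 1 true — exactly one ✓
  (3) {a4, a5}: 1 true — at least one ✓
  (4) {a7, a5, a4, a3}: 2/4 true — not all ✓
  (5) a5=F ⇒ a2: vacuous ✓
  (6) {a3, a2, a6, a5}: 1 true — at least one ✓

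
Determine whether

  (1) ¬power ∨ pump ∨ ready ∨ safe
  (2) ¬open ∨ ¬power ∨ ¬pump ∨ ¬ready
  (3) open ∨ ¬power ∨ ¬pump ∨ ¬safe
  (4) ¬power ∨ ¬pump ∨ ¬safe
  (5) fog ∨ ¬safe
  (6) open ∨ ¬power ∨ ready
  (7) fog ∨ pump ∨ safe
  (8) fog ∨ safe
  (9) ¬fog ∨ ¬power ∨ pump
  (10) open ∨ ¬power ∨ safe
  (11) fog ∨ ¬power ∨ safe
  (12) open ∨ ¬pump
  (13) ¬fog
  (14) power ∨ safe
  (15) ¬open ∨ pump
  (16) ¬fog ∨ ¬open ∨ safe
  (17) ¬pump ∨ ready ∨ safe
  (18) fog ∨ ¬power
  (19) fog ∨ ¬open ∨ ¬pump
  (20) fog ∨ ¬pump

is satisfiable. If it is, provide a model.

Unsatisfiable

Case fog = True:
  Clause (¬fog) is falsified — contradiction.
Case fog = False:
  (fog ∨ ¬safe) forces safe = False.
  Clause (fog ∨ safe) is falsified — contradiction.
Both cases fail, so the formula is unsatisfiable.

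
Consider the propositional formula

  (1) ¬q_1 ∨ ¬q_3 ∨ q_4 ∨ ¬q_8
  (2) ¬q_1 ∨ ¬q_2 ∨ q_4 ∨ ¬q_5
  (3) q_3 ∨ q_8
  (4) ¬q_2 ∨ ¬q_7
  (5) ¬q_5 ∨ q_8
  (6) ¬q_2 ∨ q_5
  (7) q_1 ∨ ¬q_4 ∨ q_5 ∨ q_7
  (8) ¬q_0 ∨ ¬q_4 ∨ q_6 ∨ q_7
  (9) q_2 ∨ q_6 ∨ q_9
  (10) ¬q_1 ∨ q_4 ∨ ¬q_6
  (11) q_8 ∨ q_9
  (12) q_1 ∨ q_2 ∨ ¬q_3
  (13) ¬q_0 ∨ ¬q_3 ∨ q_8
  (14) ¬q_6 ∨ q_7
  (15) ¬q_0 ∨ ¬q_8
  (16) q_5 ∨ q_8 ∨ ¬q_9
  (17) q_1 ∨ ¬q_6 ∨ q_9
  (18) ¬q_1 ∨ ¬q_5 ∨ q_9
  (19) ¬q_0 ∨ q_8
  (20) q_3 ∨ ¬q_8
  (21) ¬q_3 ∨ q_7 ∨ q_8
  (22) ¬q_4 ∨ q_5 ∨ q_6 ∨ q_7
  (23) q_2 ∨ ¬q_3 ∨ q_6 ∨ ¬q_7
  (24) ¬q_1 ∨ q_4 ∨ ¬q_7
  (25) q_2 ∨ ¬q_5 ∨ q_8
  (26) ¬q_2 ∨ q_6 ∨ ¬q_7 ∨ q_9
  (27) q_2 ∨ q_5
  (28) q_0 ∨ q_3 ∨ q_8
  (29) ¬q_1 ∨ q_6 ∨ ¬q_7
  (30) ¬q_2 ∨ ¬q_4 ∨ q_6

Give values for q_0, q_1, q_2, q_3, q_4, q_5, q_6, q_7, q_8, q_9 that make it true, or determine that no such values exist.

Try q_0 = True:
  (¬q_0 ∨ ¬q_8) forces q_8 = False.
  clause (¬q_0 ∨ q_8) is falsified — backtrack.
So q_0 = False.
Set q_1 = False.
Set q_2 = True.
  then (¬q_2 ∨ ¬q_7) forces q_7 = False.
  then (¬q_2 ∨ q_5) forces q_5 = True.
  then (¬q_6 ∨ q_7) forces q_6 = False.
  then (¬q_2 ∨ ¬q_4 ∨ q_6) forces q_4 = False.
  then (¬q_5 ∨ q_8) forces q_8 = True.
  then (q_3 ∨ ¬q_8) forces q_3 = True.
Set q_9 = False.
All clauses satisfied.

q_0 = False, q_1 = False, q_2 = True, q_3 = True, q_4 = False, q_5 = True, q_6 = False, q_7 = False, q_8 = True, q_9 = False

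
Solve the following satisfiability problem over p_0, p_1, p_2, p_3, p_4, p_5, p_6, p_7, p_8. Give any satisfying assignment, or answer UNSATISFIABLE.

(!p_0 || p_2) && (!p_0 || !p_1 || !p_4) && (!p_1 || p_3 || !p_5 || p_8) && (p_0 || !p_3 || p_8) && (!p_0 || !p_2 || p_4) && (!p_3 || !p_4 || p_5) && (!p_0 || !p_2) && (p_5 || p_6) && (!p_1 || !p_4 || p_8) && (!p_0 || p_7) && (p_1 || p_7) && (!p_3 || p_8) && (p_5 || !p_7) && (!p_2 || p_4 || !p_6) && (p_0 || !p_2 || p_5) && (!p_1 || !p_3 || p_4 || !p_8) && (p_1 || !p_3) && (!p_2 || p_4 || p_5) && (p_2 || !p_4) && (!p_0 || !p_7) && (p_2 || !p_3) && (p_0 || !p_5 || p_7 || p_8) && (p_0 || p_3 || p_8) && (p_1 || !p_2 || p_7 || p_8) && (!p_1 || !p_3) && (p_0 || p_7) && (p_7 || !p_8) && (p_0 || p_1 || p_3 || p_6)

Set p_0 = False.
  then (p_0 || p_7) forces p_7 = True.
  then (p_5 || !p_7) forces p_5 = True.
Set p_1 = False.
  then (p_1 || !p_3) forces p_3 = False.
  then (p_0 || p_3 || p_8) forces p_8 = True.
  then (p_0 || p_1 || p_3 || p_6) forces p_6 = True.
Set p_2 = True.
  then (!p_2 || p_4 || !p_6) forces p_4 = True.
All clauses satisfied.

p_0 = False, p_1 = False, p_2 = True, p_3 = False, p_4 = True, p_5 = True, p_6 = True, p_7 = True, p_8 = True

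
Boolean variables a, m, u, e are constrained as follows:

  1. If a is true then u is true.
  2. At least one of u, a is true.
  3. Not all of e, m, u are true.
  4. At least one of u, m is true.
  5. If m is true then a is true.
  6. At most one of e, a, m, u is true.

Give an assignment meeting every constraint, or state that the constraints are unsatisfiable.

a: False; m: False; u: True; e: False

  (1) a=F ⇒ u: vacuous ✓
  (2) {u, a}: 1 true — at least one ✓
  (3) {e, m, u}: 1/3 true — not all ✓
  (4) {u, m}: 1 true — at least one ✓
  (5) m=F ⇒ a: vacuous ✓
  (6) {e, a, m, u}: 1 true — at most one ✓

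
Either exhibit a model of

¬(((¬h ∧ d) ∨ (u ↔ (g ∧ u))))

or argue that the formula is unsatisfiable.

h: False, g: False, d: False, u: True

  ¬(((¬h ∧ d) ∨ (u ↔ (g ∧ u)))) = True
    (¬h ∧ d) ∨ (u ↔ (g ∧ u)) = False
      ¬h ∧ d = False
        ¬h = True
      u ↔ (g ∧ u) = False
        g ∧ u = False
The formula evaluates to True.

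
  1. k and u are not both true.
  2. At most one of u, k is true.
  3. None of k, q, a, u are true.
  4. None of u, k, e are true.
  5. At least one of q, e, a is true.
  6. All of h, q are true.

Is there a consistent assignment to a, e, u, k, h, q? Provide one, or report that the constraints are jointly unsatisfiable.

UNSATISFIABLE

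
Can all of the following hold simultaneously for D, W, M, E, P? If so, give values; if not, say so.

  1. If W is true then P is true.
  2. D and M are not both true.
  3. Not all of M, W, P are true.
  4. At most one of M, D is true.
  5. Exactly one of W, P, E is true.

D=F; W=F; M=F; E=T; P=F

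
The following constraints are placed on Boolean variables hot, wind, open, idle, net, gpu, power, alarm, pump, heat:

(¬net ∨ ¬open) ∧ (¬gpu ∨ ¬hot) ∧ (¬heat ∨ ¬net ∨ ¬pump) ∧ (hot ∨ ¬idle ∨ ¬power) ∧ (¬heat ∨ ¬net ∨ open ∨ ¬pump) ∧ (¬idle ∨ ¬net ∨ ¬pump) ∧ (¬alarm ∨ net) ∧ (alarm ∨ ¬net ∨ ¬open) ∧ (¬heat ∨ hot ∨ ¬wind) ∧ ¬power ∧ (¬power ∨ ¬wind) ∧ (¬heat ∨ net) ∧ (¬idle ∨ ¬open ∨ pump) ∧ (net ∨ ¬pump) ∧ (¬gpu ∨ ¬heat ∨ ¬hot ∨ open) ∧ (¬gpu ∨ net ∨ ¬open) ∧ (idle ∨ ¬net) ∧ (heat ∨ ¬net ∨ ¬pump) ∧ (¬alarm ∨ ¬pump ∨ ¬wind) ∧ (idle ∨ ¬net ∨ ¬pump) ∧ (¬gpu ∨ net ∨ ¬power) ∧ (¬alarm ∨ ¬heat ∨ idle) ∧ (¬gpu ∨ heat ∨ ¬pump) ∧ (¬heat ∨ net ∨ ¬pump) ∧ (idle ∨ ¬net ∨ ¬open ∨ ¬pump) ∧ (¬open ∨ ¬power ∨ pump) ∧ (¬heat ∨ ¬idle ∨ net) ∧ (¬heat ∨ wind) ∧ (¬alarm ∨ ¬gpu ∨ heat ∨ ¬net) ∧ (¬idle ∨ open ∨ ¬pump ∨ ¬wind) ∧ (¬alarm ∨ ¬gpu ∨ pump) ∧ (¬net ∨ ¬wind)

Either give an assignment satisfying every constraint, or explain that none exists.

Unit clause (¬power) forces power = False.
Set hot = False.
Set wind = True.
  then (¬heat ∨ hot ∨ ¬wind) forces heat = False.
  then (¬net ∨ ¬wind) forces net = False.
  then (¬alarm ∨ net) forces alarm = False.
  then (net ∨ ¬pump) forces pump = False.
Set open = False.
Set idle = False.
Set gpu = True.
All clauses satisfied.

hot: False; wind: True; open: False; idle: False; net: False; gpu: True; power: False; alarm: False; pump: False; heat: False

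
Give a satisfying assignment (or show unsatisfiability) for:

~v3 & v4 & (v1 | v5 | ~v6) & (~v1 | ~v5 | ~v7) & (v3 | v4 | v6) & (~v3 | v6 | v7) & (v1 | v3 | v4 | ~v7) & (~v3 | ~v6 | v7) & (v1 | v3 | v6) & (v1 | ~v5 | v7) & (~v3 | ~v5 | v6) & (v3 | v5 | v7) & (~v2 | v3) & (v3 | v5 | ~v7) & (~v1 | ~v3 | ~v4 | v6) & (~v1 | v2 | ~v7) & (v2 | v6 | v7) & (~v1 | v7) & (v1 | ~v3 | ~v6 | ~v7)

Unit clause (~v3) forces v3 = False.
Unit clause (v4) forces v4 = True.
In (~v2 | v3) only ~v2 is left, so v2 = False.
Try v1 = True:
  (~v1 | v2 | ~v7) forces v7 = False.
  clause (~v1 | v7) is falsified — backtrack.
So v1 = False.
  then (v1 | v3 | v6) forces v6 = True.
  then (v1 | v5 | ~v6) forces v5 = True.
  then (v1 | ~v5 | v7) forces v7 = True.
All clauses satisfied.

v1=F, v2=F, v3=F, v4=T, v5=T, v6=T, v7=T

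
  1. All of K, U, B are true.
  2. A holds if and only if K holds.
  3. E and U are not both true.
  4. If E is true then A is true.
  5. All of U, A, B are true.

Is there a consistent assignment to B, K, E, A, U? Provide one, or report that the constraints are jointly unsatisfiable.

B = True, K = True, E = False, A = True, U = True

  (1) {K, U, B}: all 3 true ✓
  (2) A=T, K=T — same ✓
  (3) E=F, U=T — not both ✓
  (4) E=F ⇒ A: vacuous ✓
  (5) {U, A, B}: all 3 true ✓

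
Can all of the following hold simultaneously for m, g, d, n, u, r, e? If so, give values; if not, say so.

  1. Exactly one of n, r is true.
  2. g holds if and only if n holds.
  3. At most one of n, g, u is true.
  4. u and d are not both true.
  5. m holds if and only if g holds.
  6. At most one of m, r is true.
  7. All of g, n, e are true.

Case g = True:
  (2) with g=T forces n = True.
  Constraint (3) is violated (n=T, g=T) — contradiction.
Case g = False:
  Constraint (7) is violated (g=F) — contradiction.
Both cases fail — unsatisfiable.

No satisfying assignment exists.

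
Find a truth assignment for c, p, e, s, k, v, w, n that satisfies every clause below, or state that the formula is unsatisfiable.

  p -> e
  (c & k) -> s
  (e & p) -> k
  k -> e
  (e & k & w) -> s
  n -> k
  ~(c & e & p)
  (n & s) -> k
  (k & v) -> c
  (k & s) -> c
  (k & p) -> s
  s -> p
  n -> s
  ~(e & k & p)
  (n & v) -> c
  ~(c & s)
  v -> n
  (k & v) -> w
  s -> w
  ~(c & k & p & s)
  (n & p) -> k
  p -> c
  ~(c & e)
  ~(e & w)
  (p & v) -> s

Set c = False.
  then (c | ~p) forces p = False.
  then (p | ~s) forces s = False.
  then (~n | s) forces n = False.
  then (n | ~v) forces v = False.
Set e = True.
  then (~e | ~w) forces w = False.
Set k = True.
All clauses satisfied.

c=F, p=F, e=T, s=F, k=T, v=F, w=F, n=F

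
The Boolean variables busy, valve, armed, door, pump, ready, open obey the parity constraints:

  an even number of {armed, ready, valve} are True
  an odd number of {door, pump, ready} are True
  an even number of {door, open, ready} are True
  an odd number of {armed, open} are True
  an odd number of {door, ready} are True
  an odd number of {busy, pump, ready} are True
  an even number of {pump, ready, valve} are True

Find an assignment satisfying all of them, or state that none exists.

busy = True, valve = False, armed = False, door = True, pump = False, ready = False, open = True

{armed, ready, valve}: 0 true → even ✓
{door, pump, ready}: 1 true → odd ✓
{door, open, ready}: 2 true → even ✓
{armed, open}: 1 true → odd ✓
{door, ready}: 1 true → odd ✓
{busy, pump, ready}: 1 true → odd ✓
{pump, ready, valve}: 0 true → even ✓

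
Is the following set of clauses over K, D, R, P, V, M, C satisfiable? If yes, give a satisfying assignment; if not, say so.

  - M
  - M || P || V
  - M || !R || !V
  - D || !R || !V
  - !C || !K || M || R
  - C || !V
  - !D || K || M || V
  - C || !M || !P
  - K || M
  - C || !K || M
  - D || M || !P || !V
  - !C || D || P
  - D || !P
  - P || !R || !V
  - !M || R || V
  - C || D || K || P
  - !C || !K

K = False, D = True, R = True, P = False, V = False, M = True, C = True

Unit clause (M) forces M = True.
Set K = False.
Try D = False:
  (D || !P) forces P = False.
  (!C || D || P) forces C = False.
  clause (C || D || K || P) is falsified — backtrack.
So D = True.
Set R = True.
Set P = False.
  then (P || !R || !V) forces V = False.
Set C = True.
All clauses satisfied.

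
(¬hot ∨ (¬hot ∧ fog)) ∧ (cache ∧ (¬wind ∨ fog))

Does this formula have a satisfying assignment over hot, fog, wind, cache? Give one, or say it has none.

hot = False; fog = True; wind = False; cache = True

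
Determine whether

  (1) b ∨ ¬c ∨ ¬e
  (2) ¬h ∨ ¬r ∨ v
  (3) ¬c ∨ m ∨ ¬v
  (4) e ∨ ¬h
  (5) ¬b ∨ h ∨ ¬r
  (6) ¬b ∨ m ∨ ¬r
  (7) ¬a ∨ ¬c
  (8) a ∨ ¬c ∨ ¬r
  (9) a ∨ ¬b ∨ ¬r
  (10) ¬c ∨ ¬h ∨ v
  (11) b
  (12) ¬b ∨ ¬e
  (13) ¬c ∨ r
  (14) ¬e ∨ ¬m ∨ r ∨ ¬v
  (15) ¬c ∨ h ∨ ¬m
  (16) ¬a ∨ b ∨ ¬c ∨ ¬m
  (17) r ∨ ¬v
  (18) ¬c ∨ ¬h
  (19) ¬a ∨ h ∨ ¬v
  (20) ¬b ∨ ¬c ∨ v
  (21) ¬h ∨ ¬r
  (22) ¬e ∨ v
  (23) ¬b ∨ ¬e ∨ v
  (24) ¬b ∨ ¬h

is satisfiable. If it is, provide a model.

b = True, e = False, c = False, v = False, h = False, a = False, m = True, r = False

Unit clause (b) forces b = True.
In (¬b ∨ ¬e) only ¬e is left, so e = False.
In (¬b ∨ ¬h) only ¬h is left, so h = False.
In (¬b ∨ h ∨ ¬r) only ¬r is left, so r = False.
In (¬c ∨ r) only ¬c is left, so c = False.
In (r ∨ ¬v) only ¬v is left, so v = False.
Set a = False.
Set m = True.
All clauses satisfied.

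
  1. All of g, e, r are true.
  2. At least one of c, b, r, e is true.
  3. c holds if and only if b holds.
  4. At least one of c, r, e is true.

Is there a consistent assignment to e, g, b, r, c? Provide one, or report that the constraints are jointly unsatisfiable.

e = True, g = True, b = False, r = True, c = False

  (1) {g, e, r}: all 3 true ✓
  (2) {c, b, r, e}: 2 true — at least one ✓
  (3) c=F, b=F — same ✓
  (4) {c, r, e}: 2 true — at least one ✓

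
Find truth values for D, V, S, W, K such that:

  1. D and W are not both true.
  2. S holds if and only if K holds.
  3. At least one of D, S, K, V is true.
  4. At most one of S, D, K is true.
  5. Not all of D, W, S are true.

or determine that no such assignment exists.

D: True; V: False; S: False; W: False; K: False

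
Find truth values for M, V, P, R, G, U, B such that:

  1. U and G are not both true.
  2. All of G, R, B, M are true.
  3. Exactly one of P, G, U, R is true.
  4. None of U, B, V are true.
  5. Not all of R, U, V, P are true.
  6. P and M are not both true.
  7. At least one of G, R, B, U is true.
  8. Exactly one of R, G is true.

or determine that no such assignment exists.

Case B = True:
  Constraint (4) is violated (B=T) — contradiction.
Case B = False:
  Constraint (2) is violated (B=F) — contradiction.
Both cases fail — unsatisfiable.

The formula is unsatisfiable.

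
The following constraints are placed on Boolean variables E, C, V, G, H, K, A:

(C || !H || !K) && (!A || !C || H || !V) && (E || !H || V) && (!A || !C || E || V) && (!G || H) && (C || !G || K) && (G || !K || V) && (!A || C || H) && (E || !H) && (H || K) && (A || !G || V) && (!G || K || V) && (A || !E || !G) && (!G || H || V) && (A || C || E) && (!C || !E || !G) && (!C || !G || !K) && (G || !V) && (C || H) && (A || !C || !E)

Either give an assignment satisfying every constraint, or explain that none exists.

E = True, C = False, V = False, G = False, H = True, K = False, A = True

Try E = False:
  (E || !H) forces H = False.
  (!G || H) forces G = False.
  (H || K) forces K = True.
  (G || !K || V) forces V = True.
  clause (G || !V) is falsified — backtrack.
So E = True.
Set C = False.
  then (C || H) forces H = True.
  then (C || !H || !K) forces K = False.
  then (C || !G || K) forces G = False.
  then (G || !V) forces V = False.
Set A = True.
All clauses satisfied.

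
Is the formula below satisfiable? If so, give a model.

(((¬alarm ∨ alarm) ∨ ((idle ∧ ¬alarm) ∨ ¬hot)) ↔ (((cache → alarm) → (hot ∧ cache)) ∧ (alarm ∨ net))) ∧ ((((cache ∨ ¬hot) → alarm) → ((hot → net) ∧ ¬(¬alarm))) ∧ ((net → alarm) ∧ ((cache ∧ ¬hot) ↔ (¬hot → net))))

UNSATISFIABLE

Case hot = True: the conjunct (cache ∧ ¬hot) ↔ (¬hot → net) becomes (cache ∧ False) ↔ (False → net) = False.
Case hot = False: the formula simplifies to (¬((cache → alarm)) ∧ (alarm ∨ net)) ∧ ((alarm → ¬(¬alarm)) ∧ ((net → alarm) ∧ (cache ↔ net))).
  alarm = True: the conjunct ¬((cache → alarm)) becomes ¬((cache → True)) = False.
  alarm = False: simplifies to (¬(¬cache) ∧ net) ∧ (¬net ∧ (cache ↔ net)).
    net = True: the conjunct ¬net is False.
    net = False: the conjunct net is False.
Both cases fail — unsatisfiable.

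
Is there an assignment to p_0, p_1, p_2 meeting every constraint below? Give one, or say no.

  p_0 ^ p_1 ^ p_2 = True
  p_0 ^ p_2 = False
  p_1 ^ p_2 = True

p_0=F, p_1=T, p_2=F

p_0 ^ p_1 ^ p_2 = F ^ T ^ F = True ✓
p_0 ^ p_2 = F ^ F = False ✓
p_1 ^ p_2 = T ^ F = True ✓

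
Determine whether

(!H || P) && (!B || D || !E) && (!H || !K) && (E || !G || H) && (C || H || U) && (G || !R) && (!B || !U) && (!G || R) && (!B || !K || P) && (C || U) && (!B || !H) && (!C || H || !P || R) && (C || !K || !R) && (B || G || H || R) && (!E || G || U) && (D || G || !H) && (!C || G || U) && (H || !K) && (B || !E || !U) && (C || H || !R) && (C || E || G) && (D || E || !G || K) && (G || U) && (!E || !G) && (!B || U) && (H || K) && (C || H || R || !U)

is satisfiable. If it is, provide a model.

K = False; B = False; D = True; U = True; E = False; R = True; G = True; H = True; C = True; P = True

Try K = True:
  (!H || !K) forces H = False.
  clause (H || !K) is falsified — backtrack.
So K = False.
  then (H || K) forces H = True.
  then (!H || P) forces P = True.
  then (!B || !H) forces B = False.
Set D = True.
Set U = True.
  then (B || !E || !U) forces E = False.
Set R = True.
  then (G || !R) forces G = True.
Set C = True.
All clauses satisfied.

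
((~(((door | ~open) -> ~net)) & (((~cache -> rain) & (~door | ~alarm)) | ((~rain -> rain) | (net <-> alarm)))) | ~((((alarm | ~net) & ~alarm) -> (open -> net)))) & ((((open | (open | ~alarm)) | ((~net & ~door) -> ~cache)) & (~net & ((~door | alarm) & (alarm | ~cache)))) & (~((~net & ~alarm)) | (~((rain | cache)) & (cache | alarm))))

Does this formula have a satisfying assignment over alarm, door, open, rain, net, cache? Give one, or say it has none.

Case net = True: the conjunct ~net is False.
Case net = False: the formula simplifies to ~((~alarm -> ~open)) & ((((open | (open | ~alarm)) | (~door -> ~cache)) & ((~door | alarm) & (alarm | ~cache))) & (~(~alarm) | (~((rain | cache)) & (cache | alarm)))).
  alarm = True: the conjunct ~((~alarm -> ~open)) becomes ~((False -> ~open)) = False.
  alarm = False: simplifies to ~(~open) & ((~door & ~cache) & (~((rain | cache)) & cache)).
    cache = True: the conjunct ~cache is False.
    cache = False: the conjunct cache is False.
Both cases fail — unsatisfiable.

The formula is unsatisfiable.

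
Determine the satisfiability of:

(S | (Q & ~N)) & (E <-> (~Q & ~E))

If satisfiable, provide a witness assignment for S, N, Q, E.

S = True; N = True; Q = True; E = False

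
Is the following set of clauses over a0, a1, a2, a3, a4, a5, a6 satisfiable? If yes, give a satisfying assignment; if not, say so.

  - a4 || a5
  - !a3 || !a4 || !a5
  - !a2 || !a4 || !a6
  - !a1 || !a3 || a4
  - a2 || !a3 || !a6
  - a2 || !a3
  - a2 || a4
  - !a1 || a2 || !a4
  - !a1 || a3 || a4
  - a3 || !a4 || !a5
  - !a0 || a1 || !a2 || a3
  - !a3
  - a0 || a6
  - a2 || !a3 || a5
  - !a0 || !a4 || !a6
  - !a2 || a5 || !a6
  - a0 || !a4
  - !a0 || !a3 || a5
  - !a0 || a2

Unit clause (!a3) forces a3 = False.
Set a0 = True.
  then (!a0 || a2) forces a2 = True.
  then (!a0 || a1 || !a2 || a3) forces a1 = True.
  then (!a1 || a3 || a4) forces a4 = True.
  then (a3 || !a4 || !a5) forces a5 = False.
  then (!a0 || !a4 || !a6) forces a6 = False.
All clauses satisfied.

a0 = True, a1 = True, a2 = True, a3 = False, a4 = True, a5 = False, a6 = False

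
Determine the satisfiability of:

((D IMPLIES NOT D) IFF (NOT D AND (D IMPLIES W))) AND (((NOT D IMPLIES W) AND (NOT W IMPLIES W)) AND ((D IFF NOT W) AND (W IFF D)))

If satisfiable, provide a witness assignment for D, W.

Unsatisfiable

Case W = True: the formula simplifies to ((D IMPLIES NOT D) IFF NOT D) AND (NOT D AND D).
  D = True: the conjunct NOT D is False.
  D = False: the conjunct D is False.
Case W = False: the conjunct NOT W IMPLIES W becomes NOT False IMPLIES False = False.
Both cases fail — unsatisfiable.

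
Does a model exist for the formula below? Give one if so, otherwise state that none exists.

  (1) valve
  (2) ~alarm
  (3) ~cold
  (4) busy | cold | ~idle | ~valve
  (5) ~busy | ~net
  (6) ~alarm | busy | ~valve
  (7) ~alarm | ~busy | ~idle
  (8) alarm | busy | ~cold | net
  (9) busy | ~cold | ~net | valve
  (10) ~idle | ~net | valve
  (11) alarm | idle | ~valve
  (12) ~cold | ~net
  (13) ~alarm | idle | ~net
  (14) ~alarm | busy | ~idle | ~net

alarm = False, valve = True, idle = True, busy = True, cold = False, net = False

Unit clause (valve) forces valve = True.
Unit clause (~alarm) forces alarm = False.
Unit clause (~cold) forces cold = False.
In (alarm | idle | ~valve) only idle is left, so idle = True.
In (busy | cold | ~idle | ~valve) only busy is left, so busy = True.
In (~busy | ~net) only ~net is left, so net = False.
All clauses satisfied.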